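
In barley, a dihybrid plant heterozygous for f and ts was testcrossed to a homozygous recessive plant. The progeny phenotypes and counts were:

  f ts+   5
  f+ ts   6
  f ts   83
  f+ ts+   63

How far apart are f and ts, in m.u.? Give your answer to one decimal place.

7.0 m.u.

The two most frequent classes, f+ ts+ (63) and f ts (83), are the parental types, so the F1 was f+ ts+ / f ts.
The recombinant classes are f+ ts and f ts+: 6 + 5 = 11.
Recombination frequency = 11/157 = 0.0701 ≈ 7.0%, i.e. 7.0 m.u.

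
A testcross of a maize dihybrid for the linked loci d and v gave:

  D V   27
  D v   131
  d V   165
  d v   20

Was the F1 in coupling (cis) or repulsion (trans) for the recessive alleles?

The two most frequent classes are D v (131) and d V (165); these are the parental (non-recombinant) types.
So the F1 carried D v on one chromosome and d V on the other — the recessive alleles are on opposite chromosomes (trans / repulsion).

trans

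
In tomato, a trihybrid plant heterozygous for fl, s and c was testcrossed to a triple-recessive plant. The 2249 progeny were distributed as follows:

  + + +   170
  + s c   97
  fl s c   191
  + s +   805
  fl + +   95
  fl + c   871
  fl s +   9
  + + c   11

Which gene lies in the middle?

fl

The two most frequent reciprocal classes, + s + and fl + c, are the parental types, so the F1 was + s + / fl + c.
The two rarest classes, fl s + and + + c, are the double crossovers. Comparing them with the parentals, only the fl allele has switched, so fl is the middle locus and the order is c – fl – s.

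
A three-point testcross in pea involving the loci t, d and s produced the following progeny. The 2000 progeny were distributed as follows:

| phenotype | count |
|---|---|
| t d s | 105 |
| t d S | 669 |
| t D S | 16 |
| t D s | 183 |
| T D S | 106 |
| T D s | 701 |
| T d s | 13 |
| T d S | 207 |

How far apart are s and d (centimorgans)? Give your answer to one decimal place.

The two most frequent reciprocal classes, T D s and t d S, are the parental types, so the F1 was T D s / t d S.
The two rarest classes, T d s and t D S, are the double crossovers. Comparing them with the parentals, only the d allele has switched, so d is the middle locus and the order is t – d – s.
Crossovers in the d–s interval produce the single-crossover classes T D S and t d s (106 + 105 = 211) plus the double crossovers (29).
RF(d–s) = (211 + 29) / 2000 = 240/2000 = 0.1200 → 12.0 centimorgans.

12.0 centimorgans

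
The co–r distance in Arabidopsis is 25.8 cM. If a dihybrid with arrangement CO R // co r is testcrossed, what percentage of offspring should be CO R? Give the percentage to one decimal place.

37.1%

A map distance of 25.8 cM corresponds to a recombination frequency of 0.258.
The F1 is CO R / co r, so CO R is a parental gamete class with expected frequency (1 − r)/2 = 0.742/2 = 0.3710.
That is 0.3710 = 37.1% of the progeny.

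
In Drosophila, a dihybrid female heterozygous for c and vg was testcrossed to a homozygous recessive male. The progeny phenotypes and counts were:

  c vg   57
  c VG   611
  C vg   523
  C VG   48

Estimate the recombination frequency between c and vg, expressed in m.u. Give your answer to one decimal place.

8.5 m.u.

The two most frequent classes, C vg (523) and c VG (611), are the parental types, so the F1 was C vg / c VG.
The recombinant classes are C VG and c vg: 48 + 57 = 105.
Recombination frequency = 105/1239 = 0.0847 ≈ 8.5%, i.e. 8.5 m.u.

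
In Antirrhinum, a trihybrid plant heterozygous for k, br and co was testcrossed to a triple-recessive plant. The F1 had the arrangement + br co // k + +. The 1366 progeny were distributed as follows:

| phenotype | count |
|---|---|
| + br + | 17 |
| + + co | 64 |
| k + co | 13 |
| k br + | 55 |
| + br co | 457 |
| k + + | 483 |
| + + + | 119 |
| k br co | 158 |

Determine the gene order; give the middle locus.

co

The two rarest classes, + br + and k + co, are the double crossovers. Comparing them with the parentals, only the co allele has switched, so co is the middle locus and the order is br – co – k.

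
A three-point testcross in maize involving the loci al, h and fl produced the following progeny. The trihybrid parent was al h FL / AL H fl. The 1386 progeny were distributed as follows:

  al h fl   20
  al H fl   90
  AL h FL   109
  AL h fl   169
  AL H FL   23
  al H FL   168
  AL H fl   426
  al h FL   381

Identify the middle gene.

fl

The two rarest classes, al h fl and AL H FL, are the double crossovers. Comparing them with the parentals, only the fl allele has switched, so fl is the middle locus and the order is al – fl – h.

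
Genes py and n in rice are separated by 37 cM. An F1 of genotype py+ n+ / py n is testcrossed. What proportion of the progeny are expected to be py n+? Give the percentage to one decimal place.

18.5%

A map distance of 37 cM corresponds to a recombination frequency of 0.370.
The F1 is py+ n+ / py n, so py n+ is a recombinant gamete class with expected frequency r/2 = 0.370/2 = 0.1850.
That is 0.1850 = 18.5% of the progeny.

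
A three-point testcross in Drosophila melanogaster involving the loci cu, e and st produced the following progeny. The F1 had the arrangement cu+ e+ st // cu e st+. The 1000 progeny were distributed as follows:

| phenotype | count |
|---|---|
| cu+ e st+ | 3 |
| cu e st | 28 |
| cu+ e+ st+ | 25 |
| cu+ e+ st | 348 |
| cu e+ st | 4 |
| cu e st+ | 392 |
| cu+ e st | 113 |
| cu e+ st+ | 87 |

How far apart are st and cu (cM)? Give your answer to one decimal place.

The two rarest classes, cu e+ st and cu+ e st+, are the double crossovers. Comparing them with the parentals, only the cu allele has switched, so cu is the middle locus and the order is e – cu – st.
Crossovers in the cu–st interval produce the single-crossover classes cu+ e+ st+ and cu e st (25 + 28 = 53) plus the double crossovers (7).
RF(cu–st) = (53 + 7) / 1000 = 60/1000 = 0.0600 → 6.0 cM.

6.0 cM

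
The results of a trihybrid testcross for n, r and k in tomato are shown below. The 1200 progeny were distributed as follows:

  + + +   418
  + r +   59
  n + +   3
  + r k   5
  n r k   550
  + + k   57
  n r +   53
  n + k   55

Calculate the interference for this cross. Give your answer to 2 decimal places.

The two most frequent reciprocal classes, n r k and + + +, are the parental types, so the F1 was n r k / + + +.
The two rarest classes, + r k and n + +, are the double crossovers. Comparing them with the parentals, only the n allele has switched, so n is the middle locus and the order is k – n – r.
k–n: (110 + 8)/1200 = 0.0983; n–r: (114 + 8)/1200 = 0.1017.
Expected DCO frequency = 0.0983 × 0.1017 ≈ 0.01000; observed = 8/1200 ≈ 0.00667.
Coefficient of coincidence = 0.00667/0.01000 ≈ 0.67; interference = 1 − 0.67 = 0.33.

0.33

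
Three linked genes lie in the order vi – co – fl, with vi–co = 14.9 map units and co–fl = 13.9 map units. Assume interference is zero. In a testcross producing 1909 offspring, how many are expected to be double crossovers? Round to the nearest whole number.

Map distances give recombination frequencies of 0.149 and 0.139 for the two intervals.
With no interference, expected double-crossover frequency = 0.149 × 0.139 = 0.02071.
Expected number = 0.02071 × 1909 = 39.54 ≈ 40.

40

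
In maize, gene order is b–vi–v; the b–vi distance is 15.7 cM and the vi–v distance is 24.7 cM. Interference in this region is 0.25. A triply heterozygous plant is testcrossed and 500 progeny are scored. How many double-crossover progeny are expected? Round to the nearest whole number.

Map distances give recombination frequencies of 0.157 and 0.247 for the two intervals.
With interference 0.25 (so coincidence = 0.75), expected double-crossover frequency = 0.157 × 0.247 × 0.75 = 0.02908.
Expected number = 0.02908 × 500 = 14.54 ≈ 15.

15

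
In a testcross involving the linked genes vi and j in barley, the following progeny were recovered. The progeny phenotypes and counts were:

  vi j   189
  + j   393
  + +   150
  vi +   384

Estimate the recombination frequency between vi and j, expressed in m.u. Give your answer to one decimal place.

30.4 m.u.

The two most frequent classes, + j (393) and vi + (384), are the parental types, so the F1 was + j / vi +.
The recombinant classes are + + and vi j: 150 + 189 = 339.
Recombination frequency = 339/1116 = 0.3038 ≈ 30.4%, i.e. 30.4 m.u.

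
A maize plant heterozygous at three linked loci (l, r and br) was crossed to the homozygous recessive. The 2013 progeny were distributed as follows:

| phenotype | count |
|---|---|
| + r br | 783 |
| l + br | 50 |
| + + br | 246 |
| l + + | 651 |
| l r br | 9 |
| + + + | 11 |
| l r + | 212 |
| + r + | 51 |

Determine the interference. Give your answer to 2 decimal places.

0.30

The two most frequent reciprocal classes, l + + and + r br, are the parental types, so the F1 was l + + / + r br.
The two rarest classes, + + + and l r br, are the double crossovers. Comparing them with the parentals, only the l allele has switched, so l is the middle locus and the order is br – l – r.
br–l: (101 + 20)/2013 = 0.0601; l–r: (458 + 20)/2013 = 0.2375.
Expected DCO frequency = 0.0601 × 0.2375 ≈ 0.01427; observed = 20/2013 ≈ 0.00994.
Coefficient of coincidence = 0.00994/0.01427 ≈ 0.70; interference = 1 − 0.70 = 0.30.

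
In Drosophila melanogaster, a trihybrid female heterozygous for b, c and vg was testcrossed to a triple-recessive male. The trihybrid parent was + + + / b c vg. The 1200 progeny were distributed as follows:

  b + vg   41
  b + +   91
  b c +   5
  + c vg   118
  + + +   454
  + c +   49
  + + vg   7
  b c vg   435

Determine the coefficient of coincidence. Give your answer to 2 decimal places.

0.64

The two rarest classes, + + vg and b c +, are the double crossovers. Comparing them with the parentals, only the vg allele has switched, so vg is the middle locus and the order is b – vg – c.
b–vg: (209 + 12)/1200 = 0.1842; vg–c: (90 + 12)/1200 = 0.0850.
Expected DCO frequency = 0.1842 × 0.0850 ≈ 0.01566; observed = 12/1200 ≈ 0.01000.
Coefficient of coincidence = 0.01000/0.01566 ≈ 0.64.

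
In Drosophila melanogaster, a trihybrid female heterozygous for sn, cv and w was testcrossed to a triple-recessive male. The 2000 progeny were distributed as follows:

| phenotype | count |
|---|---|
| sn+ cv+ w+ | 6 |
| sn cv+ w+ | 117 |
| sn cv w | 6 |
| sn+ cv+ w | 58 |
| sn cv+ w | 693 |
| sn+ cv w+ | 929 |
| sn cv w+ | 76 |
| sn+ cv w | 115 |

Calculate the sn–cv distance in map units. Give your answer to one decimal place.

7.3 map units

The two most frequent reciprocal classes, sn+ cv w+ and sn cv+ w, are the parental types, so the F1 was sn+ cv w+ / sn cv+ w.
The two rarest classes, sn+ cv+ w+ and sn cv w, are the double crossovers. Comparing them with the parentals, only the cv allele has switched, so cv is the middle locus and the order is sn – cv – w.
Crossovers in the sn–cv interval produce the single-crossover classes sn cv w+ and sn+ cv+ w (76 + 58 = 134) plus the double crossovers (12).
RF(sn–cv) = (134 + 12) / 2000 = 146/2000 = 0.0730 → 7.3 map units.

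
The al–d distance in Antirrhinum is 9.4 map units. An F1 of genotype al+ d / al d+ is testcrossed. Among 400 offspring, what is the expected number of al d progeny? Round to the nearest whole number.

19

A map distance of 9.4 map units corresponds to a recombination frequency of 0.094.
The F1 is al+ d / al d+, so al d is a recombinant gamete class with expected frequency r/2 = 0.094/2 = 0.0470.
Expected number = 0.0470 × 400 = 18.80 ≈ 19.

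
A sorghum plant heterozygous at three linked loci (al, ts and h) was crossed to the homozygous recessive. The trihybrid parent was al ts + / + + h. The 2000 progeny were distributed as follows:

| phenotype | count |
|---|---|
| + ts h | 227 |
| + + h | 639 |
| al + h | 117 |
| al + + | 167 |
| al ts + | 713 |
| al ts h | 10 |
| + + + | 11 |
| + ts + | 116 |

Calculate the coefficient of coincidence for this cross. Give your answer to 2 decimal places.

The two rarest classes, al ts h and + + +, are the double crossovers. Comparing them with the parentals, only the h allele has switched, so h is the middle locus and the order is al – h – ts.
al–h: (233 + 21)/2000 = 0.1270; h–ts: (394 + 21)/2000 = 0.2075.
Expected DCO frequency = 0.1270 × 0.2075 ≈ 0.02635; observed = 21/2000 ≈ 0.01050.
Coefficient of coincidence = 0.01050/0.02635 ≈ 0.40.

0.40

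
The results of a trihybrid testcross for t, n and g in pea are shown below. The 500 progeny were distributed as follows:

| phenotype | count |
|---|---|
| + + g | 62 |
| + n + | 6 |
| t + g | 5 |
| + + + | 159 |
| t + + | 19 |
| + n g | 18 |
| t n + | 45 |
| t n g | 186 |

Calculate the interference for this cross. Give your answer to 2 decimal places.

0.03

The two most frequent reciprocal classes, + + + and t n g, are the parental types, so the F1 was + + + / t n g.
The two rarest classes, + n + and t + g, are the double crossovers. Comparing them with the parentals, only the n allele has switched, so n is the middle locus and the order is t – n – g.
t–n: (37 + 11)/500 = 0.0960; n–g: (107 + 11)/500 = 0.2360.
Expected DCO frequency = 0.0960 × 0.2360 ≈ 0.02266; observed = 11/500 ≈ 0.02200.
Coefficient of coincidence = 0.02200/0.02266 ≈ 0.97; interference = 1 − 0.97 = 0.03.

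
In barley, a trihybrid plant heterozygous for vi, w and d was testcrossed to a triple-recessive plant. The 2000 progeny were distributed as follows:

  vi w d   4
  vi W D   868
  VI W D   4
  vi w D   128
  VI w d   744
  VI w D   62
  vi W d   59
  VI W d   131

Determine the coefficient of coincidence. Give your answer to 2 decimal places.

The two most frequent reciprocal classes, VI w d and vi W D, are the parental types, so the F1 was VI w d / vi W D.
The two rarest classes, vi w d and VI W D, are the double crossovers. Comparing them with the parentals, only the vi allele has switched, so vi is the middle locus and the order is w – vi – d.
w–vi: (259 + 8)/2000 = 0.1335; vi–d: (121 + 8)/2000 = 0.0645.
Expected DCO frequency = 0.1335 × 0.0645 ≈ 0.00861; observed = 8/2000 ≈ 0.00400.
Coefficient of coincidence = 0.00400/0.00861 ≈ 0.46.

0.46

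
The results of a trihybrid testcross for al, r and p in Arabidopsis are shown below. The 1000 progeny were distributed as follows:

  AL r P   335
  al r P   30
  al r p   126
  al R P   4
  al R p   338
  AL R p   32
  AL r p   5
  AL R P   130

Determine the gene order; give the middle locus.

p

The two most frequent reciprocal classes, al R p and AL r P, are the parental types, so the F1 was al R p / AL r P.
The two rarest classes, al R P and AL r p, are the double crossovers. Comparing them with the parentals, only the p allele has switched, so p is the middle locus and the order is al – p – r.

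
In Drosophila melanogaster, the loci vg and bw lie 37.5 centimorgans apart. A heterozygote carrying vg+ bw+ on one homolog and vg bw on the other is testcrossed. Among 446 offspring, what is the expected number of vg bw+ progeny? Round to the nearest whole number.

84

A map distance of 37.5 centimorgans corresponds to a recombination frequency of 0.375.
The F1 is vg+ bw+ / vg bw, so vg bw+ is a recombinant gamete class with expected frequency r/2 = 0.375/2 = 0.1875.
Expected number = 0.1875 × 446 = 83.62 ≈ 84.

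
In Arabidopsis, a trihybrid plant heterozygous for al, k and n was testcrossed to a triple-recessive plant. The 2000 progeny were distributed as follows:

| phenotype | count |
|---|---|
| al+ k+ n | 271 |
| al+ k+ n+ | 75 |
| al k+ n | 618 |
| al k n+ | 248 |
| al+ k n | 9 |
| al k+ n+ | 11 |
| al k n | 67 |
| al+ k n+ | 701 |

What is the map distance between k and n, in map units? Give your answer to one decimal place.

8.1 map units

The two most frequent reciprocal classes, al+ k n+ and al k+ n, are the parental types, so the F1 was al+ k n+ / al k+ n.
The two rarest classes, al+ k n and al k+ n+, are the double crossovers. Comparing them with the parentals, only the n allele has switched, so n is the middle locus and the order is al – n – k.
Crossovers in the n–k interval produce the single-crossover classes al+ k+ n+ and al k n (75 + 67 = 142) plus the double crossovers (20).
RF(n–k) = (142 + 20) / 2000 = 162/2000 = 0.0810 → 8.1 map units.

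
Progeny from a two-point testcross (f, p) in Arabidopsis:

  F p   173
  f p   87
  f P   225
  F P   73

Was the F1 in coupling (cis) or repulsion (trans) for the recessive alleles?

The two most frequent classes are F p (173) and f P (225); these are the parental (non-recombinant) types.
So the F1 carried F p on one chromosome and f P on the other — the recessive alleles are on opposite chromosomes (trans / repulsion).

trans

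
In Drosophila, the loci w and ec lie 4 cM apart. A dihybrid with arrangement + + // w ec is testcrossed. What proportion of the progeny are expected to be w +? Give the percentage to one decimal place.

2.0%

A map distance of 4 cM corresponds to a recombination frequency of 0.040.
The F1 is + + / w ec, so w + is a recombinant gamete class with expected frequency r/2 = 0.040/2 = 0.0200.
That is 0.0200 = 2.0% of the progeny.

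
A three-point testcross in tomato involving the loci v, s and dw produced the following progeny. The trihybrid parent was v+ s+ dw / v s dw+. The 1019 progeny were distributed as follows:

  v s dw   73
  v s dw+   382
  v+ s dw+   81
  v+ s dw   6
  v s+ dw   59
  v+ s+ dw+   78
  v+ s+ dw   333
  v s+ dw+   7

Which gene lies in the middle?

s

The two rarest classes, v+ s dw and v s+ dw+, are the double crossovers. Comparing them with the parentals, only the s allele has switched, so s is the middle locus and the order is v – s – dw.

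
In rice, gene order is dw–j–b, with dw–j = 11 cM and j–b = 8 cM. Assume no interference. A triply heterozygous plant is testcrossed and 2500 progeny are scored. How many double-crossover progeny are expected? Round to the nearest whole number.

22

Map distances give recombination frequencies of 0.110 and 0.080 for the two intervals.
With no interference, expected double-crossover frequency = 0.110 × 0.080 = 0.00880.
Expected number = 0.00880 × 2500 = 22.00 ≈ 22.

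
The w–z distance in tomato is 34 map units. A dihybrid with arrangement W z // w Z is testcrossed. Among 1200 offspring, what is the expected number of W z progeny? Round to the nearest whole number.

396

A map distance of 34 map units corresponds to a recombination frequency of 0.340.
The F1 is W z / w Z, so W z is a parental gamete class with expected frequency (1 − r)/2 = 0.660/2 = 0.3300.
Expected number = 0.3300 × 1200 = 396.00 ≈ 396.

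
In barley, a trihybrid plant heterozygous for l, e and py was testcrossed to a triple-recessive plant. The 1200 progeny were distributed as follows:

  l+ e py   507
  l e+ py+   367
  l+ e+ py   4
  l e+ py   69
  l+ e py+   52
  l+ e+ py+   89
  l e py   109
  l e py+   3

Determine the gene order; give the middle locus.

e

The two most frequent reciprocal classes, l e+ py+ and l+ e py, are the parental types, so the F1 was l e+ py+ / l+ e py.
The two rarest classes, l e py+ and l+ e+ py, are the double crossovers. Comparing them with the parentals, only the e allele has switched, so e is the middle locus and the order is l – e – py.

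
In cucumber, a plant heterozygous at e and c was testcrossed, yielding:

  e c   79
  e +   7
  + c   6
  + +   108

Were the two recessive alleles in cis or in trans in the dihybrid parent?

cis

The two most frequent classes are + + (108) and e c (79); these are the parental (non-recombinant) types.
So the F1 carried + + on one chromosome and e c on the other — the recessive alleles are on the same chromosome (cis / coupling).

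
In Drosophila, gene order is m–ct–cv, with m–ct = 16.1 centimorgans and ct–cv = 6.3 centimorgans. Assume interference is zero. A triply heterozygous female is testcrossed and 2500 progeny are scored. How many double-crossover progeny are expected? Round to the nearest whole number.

25

Map distances give recombination frequencies of 0.161 and 0.063 for the two intervals.
With no interference, expected double-crossover frequency = 0.161 × 0.063 = 0.01014.
Expected number = 0.01014 × 2500 = 25.36 ≈ 25.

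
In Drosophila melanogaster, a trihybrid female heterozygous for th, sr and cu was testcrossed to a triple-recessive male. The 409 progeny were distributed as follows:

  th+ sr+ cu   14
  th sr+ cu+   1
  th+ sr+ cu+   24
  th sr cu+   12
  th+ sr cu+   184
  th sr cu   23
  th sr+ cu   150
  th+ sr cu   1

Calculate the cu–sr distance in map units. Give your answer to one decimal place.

12.0 map units

The two most frequent reciprocal classes, th sr+ cu and th+ sr cu+, are the parental types, so the F1 was th sr+ cu / th+ sr cu+.
The two rarest classes, th sr+ cu+ and th+ sr cu, are the double crossovers. Comparing them with the parentals, only the cu allele has switched, so cu is the middle locus and the order is th – cu – sr.
Crossovers in the cu–sr interval produce the single-crossover classes th sr cu and th+ sr+ cu+ (23 + 24 = 47) plus the double crossovers (2).
RF(cu–sr) = (47 + 2) / 409 = 49/409 = 0.1198 → 12.0 map units.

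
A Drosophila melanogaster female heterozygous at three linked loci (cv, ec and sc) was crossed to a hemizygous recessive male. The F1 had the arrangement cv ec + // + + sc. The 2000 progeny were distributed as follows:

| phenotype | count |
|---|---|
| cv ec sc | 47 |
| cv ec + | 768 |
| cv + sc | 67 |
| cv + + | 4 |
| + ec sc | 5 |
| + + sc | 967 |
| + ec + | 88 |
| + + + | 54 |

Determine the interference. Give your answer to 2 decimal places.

0.00

The two rarest classes, cv + + and + ec sc, are the double crossovers. Comparing them with the parentals, only the ec allele has switched, so ec is the middle locus and the order is cv – ec – sc.
cv–ec: (155 + 9)/2000 = 0.0820; ec–sc: (101 + 9)/2000 = 0.0550.
Expected DCO frequency = 0.0820 × 0.0550 ≈ 0.00451; observed = 9/2000 ≈ 0.00450.
Coefficient of coincidence = 0.00450/0.00451 ≈ 1.00; interference = 1 − 1.00 = 0.00.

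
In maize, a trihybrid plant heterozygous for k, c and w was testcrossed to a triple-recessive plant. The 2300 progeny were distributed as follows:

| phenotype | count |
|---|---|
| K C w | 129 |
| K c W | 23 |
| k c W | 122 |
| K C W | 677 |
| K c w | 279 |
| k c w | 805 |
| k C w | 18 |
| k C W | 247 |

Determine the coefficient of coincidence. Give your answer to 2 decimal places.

0.57

The two most frequent reciprocal classes, k c w and K C W, are the parental types, so the F1 was k c w / K C W.
The two rarest classes, k C w and K c W, are the double crossovers. Comparing them with the parentals, only the c allele has switched, so c is the middle locus and the order is w – c – k.
w–c: (251 + 41)/2300 = 0.1270; c–k: (526 + 41)/2300 = 0.2465.
Expected DCO frequency = 0.1270 × 0.2465 ≈ 0.03131; observed = 41/2300 ≈ 0.01783.
Coefficient of coincidence = 0.01783/0.03131 ≈ 0.57.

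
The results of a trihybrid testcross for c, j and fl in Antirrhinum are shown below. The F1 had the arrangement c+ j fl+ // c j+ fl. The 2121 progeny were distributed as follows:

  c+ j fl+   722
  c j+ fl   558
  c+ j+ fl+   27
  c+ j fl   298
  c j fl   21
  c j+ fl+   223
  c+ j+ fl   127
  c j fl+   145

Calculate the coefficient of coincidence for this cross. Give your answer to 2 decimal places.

The two rarest classes, c+ j+ fl+ and c j fl, are the double crossovers. Comparing them with the parentals, only the j allele has switched, so j is the middle locus and the order is c – j – fl.
c–j: (272 + 48)/2121 = 0.1509; j–fl: (521 + 48)/2121 = 0.2683.
Expected DCO frequency = 0.1509 × 0.2683 ≈ 0.04049; observed = 48/2121 ≈ 0.02263.
Coefficient of coincidence = 0.02263/0.04049 ≈ 0.56.

0.56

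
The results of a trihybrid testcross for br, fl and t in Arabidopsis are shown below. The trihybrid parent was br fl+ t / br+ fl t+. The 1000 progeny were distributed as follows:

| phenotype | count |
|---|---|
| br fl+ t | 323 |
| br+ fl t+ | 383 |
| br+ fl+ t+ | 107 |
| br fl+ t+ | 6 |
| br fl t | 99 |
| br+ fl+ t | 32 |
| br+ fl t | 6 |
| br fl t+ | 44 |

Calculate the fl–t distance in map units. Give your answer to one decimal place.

21.8 map units

The two rarest classes, br fl+ t+ and br+ fl t, are the double crossovers. Comparing them with the parentals, only the t allele has switched, so t is the middle locus and the order is fl – t – br.
Crossovers in the fl–t interval produce the single-crossover classes br fl t and br+ fl+ t+ (99 + 107 = 206) plus the double crossovers (12).
RF(fl–t) = (206 + 12) / 1000 = 218/1000 = 0.2180 → 21.8 map units.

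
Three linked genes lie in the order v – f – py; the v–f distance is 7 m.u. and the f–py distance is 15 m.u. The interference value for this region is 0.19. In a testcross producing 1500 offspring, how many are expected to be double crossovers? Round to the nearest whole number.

Map distances give recombination frequencies of 0.070 and 0.150 for the two intervals.
With interference 0.19 (so coincidence = 0.81), expected double-crossover frequency = 0.070 × 0.150 × 0.81 = 0.00851.
Expected number = 0.00851 × 1500 = 12.76 ≈ 13.

13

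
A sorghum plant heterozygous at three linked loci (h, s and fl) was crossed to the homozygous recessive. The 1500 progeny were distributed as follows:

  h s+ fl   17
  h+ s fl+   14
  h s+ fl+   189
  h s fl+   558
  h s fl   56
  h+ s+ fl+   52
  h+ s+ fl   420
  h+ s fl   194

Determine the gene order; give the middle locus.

h

The two most frequent reciprocal classes, h s fl+ and h+ s+ fl, are the parental types, so the F1 was h s fl+ / h+ s+ fl.
The two rarest classes, h+ s fl+ and h s+ fl, are the double crossovers. Comparing them with the parentals, only the h allele has switched, so h is the middle locus and the order is s – h – fl.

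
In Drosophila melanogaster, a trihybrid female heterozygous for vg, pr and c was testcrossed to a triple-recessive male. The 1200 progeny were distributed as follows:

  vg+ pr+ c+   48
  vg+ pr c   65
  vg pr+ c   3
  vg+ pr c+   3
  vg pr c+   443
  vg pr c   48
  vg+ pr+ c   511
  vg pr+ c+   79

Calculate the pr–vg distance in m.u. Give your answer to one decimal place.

12.5 m.u.

The two most frequent reciprocal classes, vg+ pr+ c and vg pr c+, are the parental types, so the F1 was vg+ pr+ c / vg pr c+.
The two rarest classes, vg pr+ c and vg+ pr c+, are the double crossovers. Comparing them with the parentals, only the vg allele has switched, so vg is the middle locus and the order is c – vg – pr.
Crossovers in the vg–pr interval produce the single-crossover classes vg+ pr c and vg pr+ c+ (65 + 79 = 144) plus the double crossovers (6).
RF(vg–pr) = (144 + 6) / 1200 = 150/1200 = 0.1250 → 12.5 m.u.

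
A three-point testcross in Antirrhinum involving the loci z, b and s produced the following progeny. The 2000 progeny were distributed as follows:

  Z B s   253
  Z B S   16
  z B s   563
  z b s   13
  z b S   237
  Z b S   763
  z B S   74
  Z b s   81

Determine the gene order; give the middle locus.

The two most frequent reciprocal classes, z B s and Z b S, are the parental types, so the F1 was z B s / Z b S.
The two rarest classes, z b s and Z B S, are the double crossovers. Comparing them with the parentals, only the b allele has switched, so b is the middle locus and the order is s – b – z.

b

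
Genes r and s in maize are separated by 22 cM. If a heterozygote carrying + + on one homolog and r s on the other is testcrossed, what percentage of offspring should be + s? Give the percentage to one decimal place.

11.0%

A map distance of 22 cM corresponds to a recombination frequency of 0.220.
The F1 is + + / r s, so + s is a recombinant gamete class with expected frequency r/2 = 0.220/2 = 0.1100.
That is 0.1100 = 11.0% of the progeny.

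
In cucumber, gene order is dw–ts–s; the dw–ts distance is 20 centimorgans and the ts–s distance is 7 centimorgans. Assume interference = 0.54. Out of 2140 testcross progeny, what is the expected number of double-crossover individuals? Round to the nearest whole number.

Map distances give recombination frequencies of 0.200 and 0.070 for the two intervals.
With interference 0.54 (so coincidence = 0.46), expected double-crossover frequency = 0.200 × 0.070 × 0.46 = 0.00644.
Expected number = 0.00644 × 2140 = 13.78 ≈ 14.

14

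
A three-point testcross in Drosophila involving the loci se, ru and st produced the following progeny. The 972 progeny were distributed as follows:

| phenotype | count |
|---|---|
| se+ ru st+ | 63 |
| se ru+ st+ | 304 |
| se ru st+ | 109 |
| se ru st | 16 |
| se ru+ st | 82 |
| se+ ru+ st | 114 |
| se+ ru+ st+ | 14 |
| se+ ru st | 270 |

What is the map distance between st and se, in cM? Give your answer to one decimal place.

18.0 cM

The two most frequent reciprocal classes, se+ ru st and se ru+ st+, are the parental types, so the F1 was se+ ru st / se ru+ st+.
The two rarest classes, se ru st and se+ ru+ st+, are the double crossovers. Comparing them with the parentals, only the se allele has switched, so se is the middle locus and the order is st – se – ru.
Crossovers in the st–se interval produce the single-crossover classes se+ ru st+ and se ru+ st (63 + 82 = 145) plus the double crossovers (30).
RF(st–se) = (145 + 30) / 972 = 175/972 = 0.1800 → 18.0 cM.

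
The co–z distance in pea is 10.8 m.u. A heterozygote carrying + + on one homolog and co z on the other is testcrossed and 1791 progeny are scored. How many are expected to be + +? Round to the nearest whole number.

A map distance of 10.8 m.u. corresponds to a recombination frequency of 0.108.
The F1 is + + / co z, so + + is a parental gamete class with expected frequency (1 − r)/2 = 0.892/2 = 0.4460.
Expected number = 0.4460 × 1791 = 798.79 ≈ 799.

799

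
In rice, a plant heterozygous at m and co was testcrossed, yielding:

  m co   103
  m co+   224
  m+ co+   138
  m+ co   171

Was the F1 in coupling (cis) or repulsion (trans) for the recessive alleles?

trans

The two most frequent classes are m+ co (171) and m co+ (224); these are the parental (non-recombinant) types.
So the F1 carried m+ co on one chromosome and m co+ on the other — the recessive alleles are on opposite chromosomes (trans / repulsion).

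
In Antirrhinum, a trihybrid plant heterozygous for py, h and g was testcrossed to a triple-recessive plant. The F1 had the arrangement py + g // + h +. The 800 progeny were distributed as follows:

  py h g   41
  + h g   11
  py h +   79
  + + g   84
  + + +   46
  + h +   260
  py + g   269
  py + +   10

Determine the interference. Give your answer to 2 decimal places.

The two rarest classes, py + + and + h g, are the double crossovers. Comparing them with the parentals, only the g allele has switched, so g is the middle locus and the order is h – g – py.
h–g: (87 + 21)/800 = 0.1350; g–py: (163 + 21)/800 = 0.2300.
Expected DCO frequency = 0.1350 × 0.2300 ≈ 0.03105; observed = 21/800 ≈ 0.02625.
Coefficient of coincidence = 0.02625/0.03105 ≈ 0.85; interference = 1 − 0.85 = 0.15.

0.15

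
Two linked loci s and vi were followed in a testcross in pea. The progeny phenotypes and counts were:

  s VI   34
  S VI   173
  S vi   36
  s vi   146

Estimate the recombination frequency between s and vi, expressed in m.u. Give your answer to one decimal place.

18.0 m.u.

The two most frequent classes, S VI (173) and s vi (146), are the parental types, so the F1 was S VI / s vi.
The recombinant classes are S vi and s VI: 36 + 34 = 70.
Recombination frequency = 70/389 = 0.1799 ≈ 18.0%, i.e. 18.0 m.u.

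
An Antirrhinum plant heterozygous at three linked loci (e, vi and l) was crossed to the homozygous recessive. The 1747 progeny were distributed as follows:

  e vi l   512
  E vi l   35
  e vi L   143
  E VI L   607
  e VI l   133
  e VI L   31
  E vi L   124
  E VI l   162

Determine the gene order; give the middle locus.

The two most frequent reciprocal classes, E VI L and e vi l, are the parental types, so the F1 was E VI L / e vi l.
The two rarest classes, e VI L and E vi l, are the double crossovers. Comparing them with the parentals, only the e allele has switched, so e is the middle locus and the order is vi – e – l.

e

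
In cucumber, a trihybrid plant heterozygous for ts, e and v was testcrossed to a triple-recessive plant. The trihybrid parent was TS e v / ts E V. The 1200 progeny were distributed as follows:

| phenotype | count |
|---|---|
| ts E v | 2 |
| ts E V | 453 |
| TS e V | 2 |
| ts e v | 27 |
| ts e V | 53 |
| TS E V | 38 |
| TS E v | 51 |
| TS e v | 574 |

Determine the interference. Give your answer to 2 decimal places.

0.36

The two rarest classes, TS e V and ts E v, are the double crossovers. Comparing them with the parentals, only the v allele has switched, so v is the middle locus and the order is e – v – ts.
e–v: (104 + 4)/1200 = 0.0900; v–ts: (65 + 4)/1200 = 0.0575.
Expected DCO frequency = 0.0900 × 0.0575 ≈ 0.00517; observed = 4/1200 ≈ 0.00333.
Coefficient of coincidence = 0.00333/0.00517 ≈ 0.64; interference = 1 − 0.64 = 0.36.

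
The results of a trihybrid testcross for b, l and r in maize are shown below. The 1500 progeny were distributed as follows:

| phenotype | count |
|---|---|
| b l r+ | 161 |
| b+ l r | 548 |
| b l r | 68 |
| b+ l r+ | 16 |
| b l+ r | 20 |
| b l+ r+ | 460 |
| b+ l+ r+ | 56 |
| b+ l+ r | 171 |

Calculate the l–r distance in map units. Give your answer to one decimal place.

24.5 map units

The two most frequent reciprocal classes, b+ l r and b l+ r+, are the parental types, so the F1 was b+ l r / b l+ r+.
The two rarest classes, b+ l r+ and b l+ r, are the double crossovers. Comparing them with the parentals, only the r allele has switched, so r is the middle locus and the order is b – r – l.
Crossovers in the r–l interval produce the single-crossover classes b+ l+ r and b l r+ (171 + 161 = 332) plus the double crossovers (36).
RF(r–l) = (332 + 36) / 1500 = 368/1500 = 0.2453 → 24.5 map units.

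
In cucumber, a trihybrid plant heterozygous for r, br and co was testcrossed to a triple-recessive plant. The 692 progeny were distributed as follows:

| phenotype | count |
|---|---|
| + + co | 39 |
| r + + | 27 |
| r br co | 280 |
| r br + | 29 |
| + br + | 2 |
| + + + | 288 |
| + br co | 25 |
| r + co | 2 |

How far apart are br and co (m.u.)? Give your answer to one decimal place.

The two most frequent reciprocal classes, + + + and r br co, are the parental types, so the F1 was + + + / r br co.
The two rarest classes, + br + and r + co, are the double crossovers. Comparing them with the parentals, only the br allele has switched, so br is the middle locus and the order is r – br – co.
Crossovers in the br–co interval produce the single-crossover classes + + co and r br + (39 + 29 = 68) plus the double crossovers (4).
RF(br–co) = (68 + 4) / 692 = 72/692 = 0.1040 → 10.4 m.u.

10.4 m.u.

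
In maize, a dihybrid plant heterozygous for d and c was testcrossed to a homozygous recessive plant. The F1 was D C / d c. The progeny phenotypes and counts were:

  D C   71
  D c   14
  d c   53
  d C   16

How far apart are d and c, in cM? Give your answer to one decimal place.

The recombinant classes are D c and d C: 14 + 16 = 30.
Recombination frequency = 30/154 = 0.1948 ≈ 19.5%, i.e. 19.5 cM.

19.5 cM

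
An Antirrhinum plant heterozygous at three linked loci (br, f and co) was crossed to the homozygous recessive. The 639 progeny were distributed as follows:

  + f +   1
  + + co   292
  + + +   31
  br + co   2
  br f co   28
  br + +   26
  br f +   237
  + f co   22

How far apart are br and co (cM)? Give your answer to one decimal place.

The two most frequent reciprocal classes, br f + and + + co, are the parental types, so the F1 was br f + / + + co.
The two rarest classes, + f + and br + co, are the double crossovers. Comparing them with the parentals, only the br allele has switched, so br is the middle locus and the order is co – br – f.
Crossovers in the co–br interval produce the single-crossover classes br f co and + + + (28 + 31 = 59) plus the double crossovers (3).
RF(co–br) = (59 + 3) / 639 = 62/639 = 0.0970 → 9.7 cM.

9.7 cM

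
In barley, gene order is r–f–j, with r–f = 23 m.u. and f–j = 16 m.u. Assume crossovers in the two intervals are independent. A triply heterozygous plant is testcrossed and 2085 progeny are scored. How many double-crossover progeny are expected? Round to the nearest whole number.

77

Map distances give recombination frequencies of 0.230 and 0.160 for the two intervals.
With no interference, expected double-crossover frequency = 0.230 × 0.160 = 0.03680.
Expected number = 0.03680 × 2085 = 76.73 ≈ 77.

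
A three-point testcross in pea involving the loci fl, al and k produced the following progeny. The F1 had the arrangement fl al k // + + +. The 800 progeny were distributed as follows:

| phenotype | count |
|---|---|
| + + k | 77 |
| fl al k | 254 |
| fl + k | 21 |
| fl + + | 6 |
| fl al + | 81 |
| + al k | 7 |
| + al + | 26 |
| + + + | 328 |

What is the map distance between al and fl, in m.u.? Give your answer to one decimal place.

The two rarest classes, + al k and fl + +, are the double crossovers. Comparing them with the parentals, only the fl allele has switched, so fl is the middle locus and the order is al – fl – k.
Crossovers in the al–fl interval produce the single-crossover classes fl + k and + al + (21 + 26 = 47) plus the double crossovers (13).
RF(al–fl) = (47 + 13) / 800 = 60/800 = 0.0750 → 7.5 m.u.

7.5 m.u.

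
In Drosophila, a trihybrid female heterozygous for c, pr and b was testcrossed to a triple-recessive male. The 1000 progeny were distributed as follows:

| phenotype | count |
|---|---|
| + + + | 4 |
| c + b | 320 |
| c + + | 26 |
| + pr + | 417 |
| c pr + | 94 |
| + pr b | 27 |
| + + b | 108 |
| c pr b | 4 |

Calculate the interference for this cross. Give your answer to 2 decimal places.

0.38

The two most frequent reciprocal classes, + pr + and c + b, are the parental types, so the F1 was + pr + / c + b.
The two rarest classes, + + + and c pr b, are the double crossovers. Comparing them with the parentals, only the pr allele has switched, so pr is the middle locus and the order is b – pr – c.
b–pr: (53 + 8)/1000 = 0.0610; pr–c: (202 + 8)/1000 = 0.2100.
Expected DCO frequency = 0.0610 × 0.2100 ≈ 0.01281; observed = 8/1000 ≈ 0.00800.
Coefficient of coincidence = 0.00800/0.01281 ≈ 0.62; interference = 1 − 0.62 = 0.38.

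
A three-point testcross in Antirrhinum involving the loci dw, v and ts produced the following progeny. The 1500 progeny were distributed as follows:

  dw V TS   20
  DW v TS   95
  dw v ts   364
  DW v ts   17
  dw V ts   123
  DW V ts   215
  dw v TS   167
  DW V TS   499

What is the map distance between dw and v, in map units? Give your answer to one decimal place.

The two most frequent reciprocal classes, dw v ts and DW V TS, are the parental types, so the F1 was dw v ts / DW V TS.
The two rarest classes, DW v ts and dw V TS, are the double crossovers. Comparing them with the parentals, only the dw allele has switched, so dw is the middle locus and the order is ts – dw – v.
Crossovers in the dw–v interval produce the single-crossover classes dw V ts and DW v TS (123 + 95 = 218) plus the double crossovers (37).
RF(dw–v) = (218 + 37) / 1500 = 255/1500 = 0.1700 → 17.0 map units.

17.0 map units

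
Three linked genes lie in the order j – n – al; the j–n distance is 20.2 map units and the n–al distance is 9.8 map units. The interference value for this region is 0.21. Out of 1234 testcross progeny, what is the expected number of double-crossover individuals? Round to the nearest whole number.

Map distances give recombination frequencies of 0.202 and 0.098 for the two intervals.
With interference 0.21 (so coincidence = 0.79), expected double-crossover frequency = 0.202 × 0.098 × 0.79 = 0.01564.
Expected number = 0.01564 × 1234 = 19.30 ≈ 19.

19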